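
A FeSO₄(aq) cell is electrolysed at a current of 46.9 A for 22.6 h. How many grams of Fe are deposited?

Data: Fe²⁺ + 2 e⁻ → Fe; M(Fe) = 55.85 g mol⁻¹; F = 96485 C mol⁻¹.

1100 g

Q = I·t = 46.90 A × 81360 s = 3816000 C.
n(e⁻) = Q/F = 3816000 / 96485 = 39.55 mol.
Fe²⁺ + 2 e⁻ → Fe, so n(Fe) = n(e⁻)/2 = 19.77 mol.
m = n·M = 19.77 × 55.85 = 1100 g.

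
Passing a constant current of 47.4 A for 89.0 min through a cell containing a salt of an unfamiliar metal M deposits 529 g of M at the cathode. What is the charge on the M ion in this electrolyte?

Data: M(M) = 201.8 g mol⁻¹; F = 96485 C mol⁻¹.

+1

Q = I·t = 47.40 A × 5340.0 s = 253100 C, so n(e⁻) = 253100/96485 = 2.623 mol.
n(M) deposited = 529 / 201.8 = 2.621 mol.
Electrons per atom = n(e⁻)/n(M) = 2.623 / 2.621 = 1.00 ≈ 1, so the ion is M⁺.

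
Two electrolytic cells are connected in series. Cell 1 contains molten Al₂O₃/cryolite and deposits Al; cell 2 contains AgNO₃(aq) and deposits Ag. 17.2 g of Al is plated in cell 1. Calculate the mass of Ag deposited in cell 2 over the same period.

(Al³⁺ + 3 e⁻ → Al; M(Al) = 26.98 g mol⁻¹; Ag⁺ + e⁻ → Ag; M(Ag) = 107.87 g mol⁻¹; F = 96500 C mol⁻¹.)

n(Al) = 17.2 / 26.98 = 0.6375 mol.
Since Al³⁺ + 3 e⁻ → Al, n(e⁻) passed = 3 × 0.6375 = 1.913 mol.
Cells in series carry the same charge, so the same 1.913 mol of electrons passes through cell 2.
Ag⁺ + e⁻ → Ag, so n(Ag) = 1.913 / 1 = 1.913 mol.
m(Ag) = 1.913 × 107.87 = 206 g.

206 g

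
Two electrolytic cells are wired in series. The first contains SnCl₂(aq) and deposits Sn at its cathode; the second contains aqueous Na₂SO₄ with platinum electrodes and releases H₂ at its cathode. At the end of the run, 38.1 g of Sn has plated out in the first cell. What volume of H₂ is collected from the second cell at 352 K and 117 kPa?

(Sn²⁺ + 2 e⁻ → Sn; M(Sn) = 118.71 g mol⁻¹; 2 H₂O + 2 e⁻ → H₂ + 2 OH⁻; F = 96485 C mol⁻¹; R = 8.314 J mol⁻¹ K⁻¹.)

8.03 L

n(Sn) = 38.1 / 118.71 = 0.3210 mol, so n(e⁻) = 2 × 0.3210 = 0.6419 mol.
The cells are in series, so the same 0.6419 mol of electrons passes through the second cell.
2 H₂O + 2 e⁻ → H₂ + 2 OH⁻ — 2 mol e⁻ per mol H₂, so n(H₂) = 0.6419/2 = 0.3210 mol.
V = nRT/P = (0.3210 × 8.314 × 352) / (117 × 10³) = 0.00803 m³ = 8.03 L.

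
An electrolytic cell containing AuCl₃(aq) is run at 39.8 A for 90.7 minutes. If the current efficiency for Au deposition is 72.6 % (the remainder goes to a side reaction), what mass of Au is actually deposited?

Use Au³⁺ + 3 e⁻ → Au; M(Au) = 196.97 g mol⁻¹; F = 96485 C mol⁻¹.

107 g

Q = I·t = 39.80 × 5442.0 = 216600 C.
n(e⁻) = 216600/96485 = 2.245 mol; theoretically n(Au) = 2.245/3 = 0.7483 mol, m_theo = 147.4 g.
At 72.6 % efficiency, m_actual = 0.726 × 147.4 = 107 g.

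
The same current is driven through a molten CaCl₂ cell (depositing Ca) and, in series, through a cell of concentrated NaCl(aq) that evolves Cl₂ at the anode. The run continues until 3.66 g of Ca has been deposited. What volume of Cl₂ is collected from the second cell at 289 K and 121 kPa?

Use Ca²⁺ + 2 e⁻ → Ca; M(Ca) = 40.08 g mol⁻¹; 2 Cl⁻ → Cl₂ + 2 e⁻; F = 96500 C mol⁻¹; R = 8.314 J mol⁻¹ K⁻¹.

n(Ca) = 3.66 / 40.08 = 0.09132 mol, so n(e⁻) = 2 × 0.09132 = 0.1826 mol.
The cells are in series, so the same 0.1826 mol of electrons passes through the second cell.
2 Cl⁻ → Cl₂ + 2 e⁻ — 2 mol e⁻ per mol Cl₂, so n(Cl₂) = 0.1826/2 = 0.09132 mol.
V = nRT/P = (0.09132 × 8.314 × 289) / (121 × 10³) = 0.00181 m³ = 1.81 L.

1.81 L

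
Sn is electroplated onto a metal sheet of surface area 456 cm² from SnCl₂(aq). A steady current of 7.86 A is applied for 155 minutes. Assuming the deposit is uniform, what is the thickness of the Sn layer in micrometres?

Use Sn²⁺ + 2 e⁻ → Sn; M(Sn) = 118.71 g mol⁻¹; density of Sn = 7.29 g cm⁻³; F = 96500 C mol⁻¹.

Q = I·t = 7.860 × 9300.0 = 73100 C; n(e⁻) = 0.7575 mol.
n(Sn) = n(e⁻)/2 = 0.3787 mol, so m = 0.3787 × 118.71 = 44.96 g.
Volume = m/ρ = 44.96 / 7.29 = 6.167 cm³.
Thickness = V/A = 6.167 / 456 = 0.0135 cm = 135 μm.

135 μm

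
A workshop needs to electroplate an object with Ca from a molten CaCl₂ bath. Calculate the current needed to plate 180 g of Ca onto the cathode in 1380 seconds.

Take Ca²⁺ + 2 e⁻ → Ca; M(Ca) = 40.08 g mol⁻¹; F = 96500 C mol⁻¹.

n(Ca) = 180 / 40.08 = 4.491 mol.
n(e⁻) = 2 × 4.491 = 8.982 mol.
Q = n(e⁻)·F = 8.982 × 96500 = 866800 C.
I = Q/t = 866800 / 1380.0 s = 628 A.

628 A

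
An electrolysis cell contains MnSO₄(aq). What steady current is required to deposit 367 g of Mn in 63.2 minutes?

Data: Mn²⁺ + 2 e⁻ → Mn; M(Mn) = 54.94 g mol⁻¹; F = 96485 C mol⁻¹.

340 A

n(Mn) = 367 / 54.94 = 6.680 mol.
n(e⁻) = 2 × 6.680 = 13.36 mol.
Q = n(e⁻)·F = 13.36 × 96485 = 1289000 C.
I = Q/t = 1289000 / 3792.0 s = 340 A.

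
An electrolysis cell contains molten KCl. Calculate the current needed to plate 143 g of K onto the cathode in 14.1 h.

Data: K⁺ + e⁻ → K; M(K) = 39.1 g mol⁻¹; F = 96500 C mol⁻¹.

6.95 A

n(K) = 143 / 39.1 = 3.657 mol.
n(e⁻) = 1 × 3.657 = 3.657 mol.
Q = n(e⁻)·F = 3.657 × 96500 = 352900 C.
I = Q/t = 352900 / 50760 s = 6.95 A.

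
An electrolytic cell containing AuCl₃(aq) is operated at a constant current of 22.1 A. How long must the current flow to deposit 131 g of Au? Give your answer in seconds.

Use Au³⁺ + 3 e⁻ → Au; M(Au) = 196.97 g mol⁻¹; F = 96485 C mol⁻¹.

8710 s

n(Au) = m/M = 131 / 196.97 = 0.6651 mol.
Each Au atom requires 3 electrons, so n(e⁻) = 3 × 0.6651 = 1.995 mol.
Q = n(e⁻)·F = 1.995 × 96485 = 192500 C.
t = Q/I = 192500 / 22.10 A = 8711 s.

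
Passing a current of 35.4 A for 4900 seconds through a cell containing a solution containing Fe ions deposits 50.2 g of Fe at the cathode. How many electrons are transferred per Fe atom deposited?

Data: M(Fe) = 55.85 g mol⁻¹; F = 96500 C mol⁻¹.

Q = I·t = 35.40 A × 4900.0 s = 173500 C, so n(e⁻) = 173500/96500 = 1.798 mol.
n(Fe) deposited = 50.2 / 55.85 = 0.8988 mol.
Electrons per atom = n(e⁻)/n(Fe) = 1.798 / 0.8988 = 2.00 ≈ 2, so the ion is Fe²⁺.

2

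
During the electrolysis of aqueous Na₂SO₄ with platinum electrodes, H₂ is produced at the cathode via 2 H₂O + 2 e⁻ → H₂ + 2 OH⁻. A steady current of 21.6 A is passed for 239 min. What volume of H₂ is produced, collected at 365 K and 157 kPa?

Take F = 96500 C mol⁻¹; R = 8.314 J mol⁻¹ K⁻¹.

Q = I·t = 21.60 A × 14340 s = 309700 C.
n(e⁻) = Q/F = 309700 / 96500 = 3.210 mol.
2 electrons are transferred per H₂ molecule, so n(H₂) = 3.210 / 2 = 1.605 mol.
V = nRT/P = (1.605 × 8.314 × 365) / (157 × 10³ Pa) = 0.0310 m³ = 31.0 L.

31.0 L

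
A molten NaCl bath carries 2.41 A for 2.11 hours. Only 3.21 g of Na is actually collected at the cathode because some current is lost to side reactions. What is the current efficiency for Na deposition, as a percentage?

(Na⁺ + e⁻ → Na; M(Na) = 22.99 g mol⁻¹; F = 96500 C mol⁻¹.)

Q = I·t = 2.410 × 7596.0 = 18310 C; n(e⁻) = 18310/96500 = 0.1897 mol.
Theoretical n(Na) = n(e⁻)/1 = 0.1897 mol, i.e. m_theo = 0.1897 × 22.99 = 4.361 g.
Efficiency = m_actual / m_theo = 3.21 / 4.361 = 73.6 %.

73.6 %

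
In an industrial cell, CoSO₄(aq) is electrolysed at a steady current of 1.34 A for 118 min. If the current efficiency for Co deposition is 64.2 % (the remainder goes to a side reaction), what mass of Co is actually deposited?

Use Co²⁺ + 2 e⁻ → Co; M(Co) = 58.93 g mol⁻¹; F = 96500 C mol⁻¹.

1.86 g

Q = I·t = 1.340 × 7080.0 = 9487 C.
n(e⁻) = 9487/96500 = 0.09831 mol; theoretically n(Co) = 0.09831/2 = 0.04916 mol, m_theo = 2.897 g.
At 64.2 % efficiency, m_actual = 0.642 × 2.897 = 1.86 g.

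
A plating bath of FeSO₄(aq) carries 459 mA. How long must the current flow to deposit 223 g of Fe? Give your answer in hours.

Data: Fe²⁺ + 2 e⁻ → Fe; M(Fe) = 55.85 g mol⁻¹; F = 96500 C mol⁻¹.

n(Fe) = m/M = 223 / 55.85 = 3.993 mol.
Each Fe atom requires 2 electrons, so n(e⁻) = 2 × 3.993 = 7.986 mol.
Q = n(e⁻)·F = 7.986 × 96500 = 770600 C.
t = Q/I = 770600 / 0.4590 A = 1679000 s = 466 h.

466 h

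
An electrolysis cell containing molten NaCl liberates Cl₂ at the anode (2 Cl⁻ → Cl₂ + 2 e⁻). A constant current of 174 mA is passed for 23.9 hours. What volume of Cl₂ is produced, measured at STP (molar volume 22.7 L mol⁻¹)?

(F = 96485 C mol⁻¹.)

1.76 L

Q = I·t = 0.1740 A × 86040 s = 14970 C.
n(e⁻) = Q/F = 14970 / 96485 = 0.1552 mol.
2 electrons are transferred per Cl₂ molecule, so n(Cl₂) = 0.1552 / 2 = 0.07758 mol.
V = n × V_m = 0.07758 × 22.7 = 1.76 L.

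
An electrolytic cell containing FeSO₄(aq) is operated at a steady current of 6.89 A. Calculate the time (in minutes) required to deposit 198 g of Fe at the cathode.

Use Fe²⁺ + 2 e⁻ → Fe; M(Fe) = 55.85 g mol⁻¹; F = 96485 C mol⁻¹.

n(Fe) = m/M = 198 / 55.85 = 3.545 mol.
Each Fe atom requires 2 electrons, so n(e⁻) = 2 × 3.545 = 7.090 mol.
Q = n(e⁻)·F = 7.090 × 96485 = 684100 C.
t = Q/I = 684100 / 6.890 A = 99290 s = 1650 min.

1650 min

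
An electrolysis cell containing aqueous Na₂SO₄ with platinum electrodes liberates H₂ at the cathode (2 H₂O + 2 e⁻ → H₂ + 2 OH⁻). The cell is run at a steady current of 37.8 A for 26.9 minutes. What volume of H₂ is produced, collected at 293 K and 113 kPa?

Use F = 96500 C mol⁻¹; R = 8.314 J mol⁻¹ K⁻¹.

6.81 L

Q = I·t = 37.80 A × 1614.0 s = 61010 C.
n(e⁻) = Q/F = 61010 / 96500 = 0.6322 mol.
2 electrons are transferred per H₂ molecule, so n(H₂) = 0.6322 / 2 = 0.3161 mol.
V = nRT/P = (0.3161 × 8.314 × 293) / (113 × 10³ Pa) = 0.00681 m³ = 6.81 L.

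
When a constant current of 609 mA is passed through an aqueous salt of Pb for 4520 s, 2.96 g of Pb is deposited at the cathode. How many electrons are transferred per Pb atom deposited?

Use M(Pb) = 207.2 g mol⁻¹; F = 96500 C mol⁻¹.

2

Q = I·t = 0.6090 A × 4520.0 s = 2753 C, so n(e⁻) = 2753/96500 = 0.02853 mol.
n(Pb) deposited = 2.96 / 207.2 = 0.01429 mol.
Electrons per atom = n(e⁻)/n(Pb) = 0.02853 / 0.01429 = 2.00 ≈ 2, so the ion is Pb²⁺.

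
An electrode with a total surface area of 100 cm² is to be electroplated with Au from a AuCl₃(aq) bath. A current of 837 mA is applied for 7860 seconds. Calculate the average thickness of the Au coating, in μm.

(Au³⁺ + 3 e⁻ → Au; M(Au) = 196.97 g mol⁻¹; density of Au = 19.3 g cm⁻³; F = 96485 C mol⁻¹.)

Q = I·t = 0.8370 × 7860.0 = 6579 C; n(e⁻) = 0.06818 mol.
n(Au) = n(e⁻)/3 = 0.02273 mol, so m = 0.02273 × 196.97 = 4.477 g.
Volume = m/ρ = 4.477 / 19.3 = 0.2320 cm³.
Thickness = V/A = 0.2320 / 100 = 0.00232 cm = 23.2 μm.

23.2 μm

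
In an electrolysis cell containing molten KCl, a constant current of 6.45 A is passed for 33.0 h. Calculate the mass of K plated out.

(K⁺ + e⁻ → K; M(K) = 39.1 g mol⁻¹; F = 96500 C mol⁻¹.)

Q = I·t = 6.450 A × 118800 s = 766300 C.
n(e⁻) = Q/F = 766300 / 96500 = 7.941 mol.
K⁺ + e⁻ → K, so n(K) = n(e⁻)/1 = 7.941 mol.
m = n·M = 7.941 × 39.1 = 310 g.

310 g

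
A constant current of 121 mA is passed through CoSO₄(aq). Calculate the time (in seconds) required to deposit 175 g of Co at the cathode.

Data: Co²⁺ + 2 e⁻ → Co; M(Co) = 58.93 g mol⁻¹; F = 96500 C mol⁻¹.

4.74 × 10⁶ s

n(Co) = m/M = 175 / 58.93 = 2.970 mol.
Each Co atom requires 2 electrons, so n(e⁻) = 2 × 2.970 = 5.939 mol.
Q = n(e⁻)·F = 5.939 × 96500 = 573100 C.
t = Q/I = 573100 / 0.1210 A = 4737000 s.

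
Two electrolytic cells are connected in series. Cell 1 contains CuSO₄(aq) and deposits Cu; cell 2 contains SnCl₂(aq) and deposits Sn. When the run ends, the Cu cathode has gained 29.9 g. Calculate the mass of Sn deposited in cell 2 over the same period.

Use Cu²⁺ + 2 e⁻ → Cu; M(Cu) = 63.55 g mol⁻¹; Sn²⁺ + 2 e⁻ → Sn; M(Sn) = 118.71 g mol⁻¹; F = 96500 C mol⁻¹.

55.9 g

n(Cu) = 29.9 / 63.55 = 0.4705 mol.
Since Cu²⁺ + 2 e⁻ → Cu, n(e⁻) passed = 2 × 0.4705 = 0.9410 mol.
Cells in series carry the same charge, so the same 0.9410 mol of electrons passes through cell 2.
Sn²⁺ + 2 e⁻ → Sn, so n(Sn) = 0.9410 / 2 = 0.4705 mol.
m(Sn) = 0.4705 × 118.71 = 55.9 g.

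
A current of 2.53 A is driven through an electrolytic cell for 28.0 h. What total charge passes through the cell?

Q = I·t = 2.530 A × 100800 s = 2.55 × 10⁵ C.

2.55 × 10⁵ C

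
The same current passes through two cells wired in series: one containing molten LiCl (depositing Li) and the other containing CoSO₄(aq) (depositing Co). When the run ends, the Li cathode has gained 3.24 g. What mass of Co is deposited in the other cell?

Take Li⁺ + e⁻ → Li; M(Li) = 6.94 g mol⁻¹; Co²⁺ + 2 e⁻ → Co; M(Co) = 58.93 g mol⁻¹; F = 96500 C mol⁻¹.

n(Li) = 3.24 / 6.94 = 0.4669 mol.
Since Li⁺ + e⁻ → Li, n(e⁻) passed = 1 × 0.4669 = 0.4669 mol.
Cells in series carry the same charge, so the same 0.4669 mol of electrons passes through cell 2.
Co²⁺ + 2 e⁻ → Co, so n(Co) = 0.4669 / 2 = 0.2334 mol.
m(Co) = 0.2334 × 58.93 = 13.8 g.

13.8 g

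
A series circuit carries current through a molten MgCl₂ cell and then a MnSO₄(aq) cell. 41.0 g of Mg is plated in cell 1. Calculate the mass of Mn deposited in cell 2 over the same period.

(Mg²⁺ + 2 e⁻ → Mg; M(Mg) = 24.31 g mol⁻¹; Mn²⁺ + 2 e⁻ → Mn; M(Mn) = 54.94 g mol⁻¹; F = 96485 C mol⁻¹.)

92.7 g

n(Mg) = 41.0 / 24.31 = 1.687 mol.
Since Mg²⁺ + 2 e⁻ → Mg, n(e⁻) passed = 2 × 1.687 = 3.373 mol.
Cells in series carry the same charge, so the same 3.373 mol of electrons passes through cell 2.
Mn²⁺ + 2 e⁻ → Mn, so n(Mn) = 3.373 / 2 = 1.687 mol.
m(Mn) = 1.687 × 54.94 = 92.7 g.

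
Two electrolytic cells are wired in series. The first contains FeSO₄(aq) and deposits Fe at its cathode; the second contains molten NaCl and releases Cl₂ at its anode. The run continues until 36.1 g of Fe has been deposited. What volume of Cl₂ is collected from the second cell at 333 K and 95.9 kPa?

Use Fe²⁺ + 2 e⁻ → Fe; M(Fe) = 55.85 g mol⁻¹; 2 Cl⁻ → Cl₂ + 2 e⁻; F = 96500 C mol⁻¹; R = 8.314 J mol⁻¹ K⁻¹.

18.7 L

n(Fe) = 36.1 / 55.85 = 0.6464 mol, so n(e⁻) = 2 × 0.6464 = 1.293 mol.
The cells are in series, so the same 1.293 mol of electrons passes through the second cell.
2 Cl⁻ → Cl₂ + 2 e⁻ — 2 mol e⁻ per mol Cl₂, so n(Cl₂) = 1.293/2 = 0.6464 mol.
V = nRT/P = (0.6464 × 8.314 × 333) / (95.9 × 10³) = 0.0187 m³ = 18.7 L.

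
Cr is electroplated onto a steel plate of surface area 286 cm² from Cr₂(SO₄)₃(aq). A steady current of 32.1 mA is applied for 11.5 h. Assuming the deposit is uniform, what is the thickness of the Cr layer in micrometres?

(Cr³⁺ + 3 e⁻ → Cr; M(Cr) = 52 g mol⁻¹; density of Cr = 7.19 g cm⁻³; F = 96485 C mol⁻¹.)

1.16 μm

Q = I·t = 0.03210 × 41400 = 1329 C; n(e⁻) = 0.01377 mol.
n(Cr) = n(e⁻)/3 = 0.004591 mol, so m = 0.004591 × 52 = 0.2387 g.
Volume = m/ρ = 0.2387 / 7.19 = 0.03320 cm³.
Thickness = V/A = 0.03320 / 286 = 1.16 × 10⁻⁴ cm = 1.16 μm.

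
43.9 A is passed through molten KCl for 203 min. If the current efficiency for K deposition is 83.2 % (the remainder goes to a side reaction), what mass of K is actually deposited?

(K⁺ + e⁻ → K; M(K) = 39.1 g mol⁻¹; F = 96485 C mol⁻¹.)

Q = I·t = 43.90 × 12180 = 534700 C.
n(e⁻) = 534700/96485 = 5.542 mol; theoretically n(K) = 5.542/1 = 5.542 mol, m_theo = 216.7 g.
At 83.2 % efficiency, m_actual = 0.832 × 216.7 = 180 g.

180 g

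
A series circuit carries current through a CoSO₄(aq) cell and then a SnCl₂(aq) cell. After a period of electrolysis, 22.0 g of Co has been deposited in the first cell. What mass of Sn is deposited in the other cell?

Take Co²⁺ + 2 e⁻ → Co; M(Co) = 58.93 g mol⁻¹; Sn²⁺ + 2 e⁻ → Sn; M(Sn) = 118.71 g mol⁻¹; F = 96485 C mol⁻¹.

44.3 g

n(Co) = 22.0 / 58.93 = 0.3733 mol.
Since Co²⁺ + 2 e⁻ → Co, n(e⁻) passed = 2 × 0.3733 = 0.7466 mol.
Cells in series carry the same charge, so the same 0.7466 mol of electrons passes through cell 2.
Sn²⁺ + 2 e⁻ → Sn, so n(Sn) = 0.7466 / 2 = 0.3733 mol.
m(Sn) = 0.3733 × 118.71 = 44.3 g.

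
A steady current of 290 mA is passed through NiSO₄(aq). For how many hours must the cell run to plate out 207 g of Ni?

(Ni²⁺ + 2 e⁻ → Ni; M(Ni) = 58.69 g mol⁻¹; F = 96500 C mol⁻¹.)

n(Ni) = m/M = 207 / 58.69 = 3.527 mol.
Each Ni atom requires 2 electrons, so n(e⁻) = 2 × 3.527 = 7.054 mol.
Q = n(e⁻)·F = 7.054 × 96500 = 680700 C.
t = Q/I = 680700 / 0.2900 A = 2347000 s = 652 h.

652 h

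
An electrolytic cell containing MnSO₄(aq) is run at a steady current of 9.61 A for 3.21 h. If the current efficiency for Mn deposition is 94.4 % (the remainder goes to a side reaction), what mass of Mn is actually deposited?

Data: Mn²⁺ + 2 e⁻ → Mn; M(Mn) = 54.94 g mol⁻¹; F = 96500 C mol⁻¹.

Q = I·t = 9.610 × 11556 = 111100 C.
n(e⁻) = 111100/96500 = 1.151 mol; theoretically n(Mn) = 1.151/2 = 0.5754 mol, m_theo = 31.61 g.
At 94.4 % efficiency, m_actual = 0.944 × 31.61 = 29.8 g.

29.8 g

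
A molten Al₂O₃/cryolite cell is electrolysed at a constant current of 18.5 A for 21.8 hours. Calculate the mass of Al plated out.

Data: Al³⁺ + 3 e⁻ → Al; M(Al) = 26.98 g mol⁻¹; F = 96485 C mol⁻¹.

135 g

Q = I·t = 18.50 A × 78480 s = 1452000 C.
n(e⁻) = Q/F = 1452000 / 96485 = 15.05 mol.
Al³⁺ + 3 e⁻ → Al, so n(Al) = n(e⁻)/3 = 5.016 mol.
m = n·M = 5.016 × 26.98 = 135 g.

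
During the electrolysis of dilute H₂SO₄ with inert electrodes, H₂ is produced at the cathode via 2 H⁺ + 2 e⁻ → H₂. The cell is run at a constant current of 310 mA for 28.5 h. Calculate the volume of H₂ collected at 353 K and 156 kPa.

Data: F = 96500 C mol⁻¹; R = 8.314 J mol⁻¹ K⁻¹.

3.10 L

Q = I·t = 0.3100 A × 102600 s = 31810 C.
n(e⁻) = Q/F = 31810 / 96500 = 0.3296 mol.
2 electrons are transferred per H₂ molecule, so n(H₂) = 0.3296 / 2 = 0.1648 mol.
V = nRT/P = (0.1648 × 8.314 × 353) / (156 × 10³ Pa) = 0.00310 m³ = 3.10 L.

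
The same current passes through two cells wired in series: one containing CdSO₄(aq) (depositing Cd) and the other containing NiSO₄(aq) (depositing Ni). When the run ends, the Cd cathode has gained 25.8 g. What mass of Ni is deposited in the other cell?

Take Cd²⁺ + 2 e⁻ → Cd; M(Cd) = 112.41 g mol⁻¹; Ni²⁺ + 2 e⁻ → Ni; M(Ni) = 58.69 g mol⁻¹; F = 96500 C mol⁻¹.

13.5 g

n(Cd) = 25.8 / 112.41 = 0.2295 mol.
Since Cd²⁺ + 2 e⁻ → Cd, n(e⁻) passed = 2 × 0.2295 = 0.4590 mol.
Cells in series carry the same charge, so the same 0.4590 mol of electrons passes through cell 2.
Ni²⁺ + 2 e⁻ → Ni, so n(Ni) = 0.4590 / 2 = 0.2295 mol.
m(Ni) = 0.2295 × 58.69 = 13.5 g.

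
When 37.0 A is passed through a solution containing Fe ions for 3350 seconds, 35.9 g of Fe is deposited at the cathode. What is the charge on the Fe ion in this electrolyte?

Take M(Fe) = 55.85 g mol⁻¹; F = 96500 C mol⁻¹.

Q = I·t = 37.00 A × 3350.0 s = 124000 C, so n(e⁻) = 124000/96500 = 1.284 mol.
n(Fe) deposited = 35.9 / 55.85 = 0.6428 mol.
Electrons per atom = n(e⁻)/n(Fe) = 1.284 / 0.6428 = 2.00 ≈ 2, so the ion is Fe²⁺.

+2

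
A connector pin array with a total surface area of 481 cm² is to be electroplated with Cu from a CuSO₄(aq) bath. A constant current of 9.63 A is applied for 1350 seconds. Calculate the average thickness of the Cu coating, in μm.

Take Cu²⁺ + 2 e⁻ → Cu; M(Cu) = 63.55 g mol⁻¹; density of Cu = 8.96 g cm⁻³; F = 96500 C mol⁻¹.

Q = I·t = 9.630 × 1350.0 = 13000 C; n(e⁻) = 0.1347 mol.
n(Cu) = n(e⁻)/2 = 0.06736 mol, so m = 0.06736 × 63.55 = 4.281 g.
Volume = m/ρ = 4.281 / 8.96 = 0.4778 cm³.
Thickness = V/A = 0.4778 / 481 = 9.93 × 10⁻⁴ cm = 9.93 μm.

9.93 μm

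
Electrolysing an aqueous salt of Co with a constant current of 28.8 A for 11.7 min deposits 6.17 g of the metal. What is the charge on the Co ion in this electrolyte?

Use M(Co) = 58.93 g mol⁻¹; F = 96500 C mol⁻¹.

+2

Q = I·t = 28.80 A × 702.00 s = 20220 C, so n(e⁻) = 20220/96500 = 0.2095 mol.
n(Co) deposited = 6.17 / 58.93 = 0.1047 mol.
Electrons per atom = n(e⁻)/n(Co) = 0.2095 / 0.1047 = 2.00 ≈ 2, so the ion is Co²⁺.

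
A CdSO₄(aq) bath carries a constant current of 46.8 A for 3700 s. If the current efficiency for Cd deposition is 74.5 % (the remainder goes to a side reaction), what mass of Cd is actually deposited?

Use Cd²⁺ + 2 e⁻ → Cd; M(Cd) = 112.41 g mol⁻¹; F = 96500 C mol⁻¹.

Q = I·t = 46.80 × 3700.0 = 173200 C.
n(e⁻) = 173200/96500 = 1.794 mol; theoretically n(Cd) = 1.794/2 = 0.8972 mol, m_theo = 100.9 g.
At 74.5 % efficiency, m_actual = 0.745 × 100.9 = 75.1 g.

75.1 g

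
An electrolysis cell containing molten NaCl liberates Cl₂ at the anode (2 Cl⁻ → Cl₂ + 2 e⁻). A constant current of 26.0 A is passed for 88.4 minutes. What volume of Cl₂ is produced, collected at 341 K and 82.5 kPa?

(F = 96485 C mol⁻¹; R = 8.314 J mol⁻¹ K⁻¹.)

Q = I·t = 26.00 A × 5304.0 s = 137900 C.
n(e⁻) = Q/F = 137900 / 96485 = 1.429 mol.
2 electrons are transferred per Cl₂ molecule, so n(Cl₂) = 1.429 / 2 = 0.7146 mol.
V = nRT/P = (0.7146 × 8.314 × 341) / (82.5 × 10³ Pa) = 0.0246 m³ = 24.6 L.

24.6 L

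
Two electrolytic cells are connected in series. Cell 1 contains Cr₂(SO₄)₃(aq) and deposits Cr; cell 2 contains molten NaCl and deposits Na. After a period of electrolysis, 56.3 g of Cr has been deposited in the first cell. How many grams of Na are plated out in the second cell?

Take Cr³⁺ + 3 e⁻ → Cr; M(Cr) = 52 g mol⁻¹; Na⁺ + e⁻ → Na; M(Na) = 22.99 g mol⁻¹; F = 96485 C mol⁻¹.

n(Cr) = 56.3 / 52 = 1.083 mol.
Since Cr³⁺ + 3 e⁻ → Cr, n(e⁻) passed = 3 × 1.083 = 3.248 mol.
Cells in series carry the same charge, so the same 3.248 mol of electrons passes through cell 2.
Na⁺ + e⁻ → Na, so n(Na) = 3.248 / 1 = 3.248 mol.
m(Na) = 3.248 × 22.99 = 74.7 g.

74.7 g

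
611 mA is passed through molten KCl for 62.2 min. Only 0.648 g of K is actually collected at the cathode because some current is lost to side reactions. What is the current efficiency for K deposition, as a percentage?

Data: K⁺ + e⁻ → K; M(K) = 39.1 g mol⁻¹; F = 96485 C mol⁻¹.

70.1 %

Q = I·t = 0.6110 × 3732.0 = 2280 C; n(e⁻) = 2280/96485 = 0.02363 mol.
Theoretical n(K) = n(e⁻)/1 = 0.02363 mol, i.e. m_theo = 0.02363 × 39.1 = 0.9241 g.
Efficiency = m_actual / m_theo = 0.648 / 0.9241 = 70.1 %.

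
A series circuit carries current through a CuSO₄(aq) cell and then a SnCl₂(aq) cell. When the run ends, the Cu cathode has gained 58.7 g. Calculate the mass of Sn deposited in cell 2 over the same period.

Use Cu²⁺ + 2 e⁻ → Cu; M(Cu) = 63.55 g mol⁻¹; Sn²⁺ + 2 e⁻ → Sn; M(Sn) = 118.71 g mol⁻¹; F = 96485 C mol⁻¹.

n(Cu) = 58.7 / 63.55 = 0.9237 mol.
Since Cu²⁺ + 2 e⁻ → Cu, n(e⁻) passed = 2 × 0.9237 = 1.847 mol.
Cells in series carry the same charge, so the same 1.847 mol of electrons passes through cell 2.
Sn²⁺ + 2 e⁻ → Sn, so n(Sn) = 1.847 / 2 = 0.9237 mol.
m(Sn) = 0.9237 × 118.71 = 110 g.

110 g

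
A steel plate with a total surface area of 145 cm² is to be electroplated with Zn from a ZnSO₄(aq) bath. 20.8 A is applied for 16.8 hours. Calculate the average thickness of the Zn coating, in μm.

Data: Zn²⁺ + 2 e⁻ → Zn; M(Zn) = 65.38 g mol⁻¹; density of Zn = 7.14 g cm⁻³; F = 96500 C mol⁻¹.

4120 μm

Q = I·t = 20.80 × 60480 = 1258000 C; n(e⁻) = 13.04 mol.
n(Zn) = n(e⁻)/2 = 6.518 mol, so m = 6.518 × 65.38 = 426.2 g.
Volume = m/ρ = 426.2 / 7.14 = 59.68 cm³.
Thickness = V/A = 59.68 / 145 = 0.412 cm = 4120 μm.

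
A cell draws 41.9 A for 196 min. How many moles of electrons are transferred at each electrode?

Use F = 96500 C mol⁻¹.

5.11 mol

Q = I·t = 41.90 A × 11760 s = 492700 C.
n(e⁻) = Q/F = 492700 / 96500 = 5.11 mol.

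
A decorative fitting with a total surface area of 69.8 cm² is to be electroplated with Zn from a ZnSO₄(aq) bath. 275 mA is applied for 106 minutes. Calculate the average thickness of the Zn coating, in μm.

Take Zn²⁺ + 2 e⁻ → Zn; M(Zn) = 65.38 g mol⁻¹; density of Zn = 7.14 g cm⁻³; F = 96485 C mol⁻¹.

Q = I·t = 0.2750 × 6360.0 = 1749 C; n(e⁻) = 0.01813 mol.
n(Zn) = n(e⁻)/2 = 0.009064 mol, so m = 0.009064 × 65.38 = 0.5926 g.
Volume = m/ρ = 0.5926 / 7.14 = 0.08299 cm³.
Thickness = V/A = 0.08299 / 69.8 = 0.00119 cm = 11.9 μm.

11.9 μm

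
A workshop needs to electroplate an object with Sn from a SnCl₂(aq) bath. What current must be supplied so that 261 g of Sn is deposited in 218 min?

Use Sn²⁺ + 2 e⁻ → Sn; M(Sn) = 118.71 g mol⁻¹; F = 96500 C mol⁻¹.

32.4 A

n(Sn) = 261 / 118.71 = 2.199 mol.
n(e⁻) = 2 × 2.199 = 4.397 mol.
Q = n(e⁻)·F = 4.397 × 96500 = 424300 C.
I = Q/t = 424300 / 13080 s = 32.4 A.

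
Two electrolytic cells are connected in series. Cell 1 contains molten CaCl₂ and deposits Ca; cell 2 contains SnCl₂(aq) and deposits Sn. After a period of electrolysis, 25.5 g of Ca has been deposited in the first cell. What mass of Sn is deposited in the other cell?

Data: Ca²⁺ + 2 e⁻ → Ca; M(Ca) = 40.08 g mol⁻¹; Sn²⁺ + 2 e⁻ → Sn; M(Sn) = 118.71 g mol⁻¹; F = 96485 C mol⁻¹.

75.5 g

n(Ca) = 25.5 / 40.08 = 0.6362 mol.
Since Ca²⁺ + 2 e⁻ → Ca, n(e⁻) passed = 2 × 0.6362 = 1.272 mol.
Cells in series carry the same charge, so the same 1.272 mol of electrons passes through cell 2.
Sn²⁺ + 2 e⁻ → Sn, so n(Sn) = 1.272 / 2 = 0.6362 mol.
m(Sn) = 0.6362 × 118.71 = 75.5 g.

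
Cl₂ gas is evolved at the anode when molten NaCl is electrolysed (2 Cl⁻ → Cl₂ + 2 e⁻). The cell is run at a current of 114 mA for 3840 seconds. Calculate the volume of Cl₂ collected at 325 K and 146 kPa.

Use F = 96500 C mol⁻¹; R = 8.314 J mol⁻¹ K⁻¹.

Q = I·t = 0.1140 A × 3840.0 s = 437.8 C.
n(e⁻) = Q/F = 437.8 / 96500 = 0.004536 mol.
2 electrons are transferred per Cl₂ molecule, so n(Cl₂) = 0.004536 / 2 = 0.002268 mol.
V = nRT/P = (0.002268 × 8.314 × 325) / (146 × 10³ Pa) = 4.20 × 10⁻⁵ m³ = 0.0420 L.

0.0420 L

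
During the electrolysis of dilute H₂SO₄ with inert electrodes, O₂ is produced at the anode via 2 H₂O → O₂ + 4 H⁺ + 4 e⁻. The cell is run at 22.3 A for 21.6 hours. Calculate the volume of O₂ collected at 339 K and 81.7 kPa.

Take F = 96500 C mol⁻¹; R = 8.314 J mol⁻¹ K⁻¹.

155 L

Q = I·t = 22.30 A × 77760 s = 1734000 C.
n(e⁻) = Q/F = 1734000 / 96500 = 17.97 mol.
4 electrons are transferred per O₂ molecule, so n(O₂) = 17.97 / 4 = 4.492 mol.
V = nRT/P = (4.492 × 8.314 × 339) / (81.7 × 10³ Pa) = 0.155 m³ = 155 L.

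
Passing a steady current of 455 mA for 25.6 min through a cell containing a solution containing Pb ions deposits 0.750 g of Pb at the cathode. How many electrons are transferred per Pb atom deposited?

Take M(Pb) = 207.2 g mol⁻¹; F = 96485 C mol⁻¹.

2

Q = I·t = 0.4550 A × 1536.0 s = 698.9 C, so n(e⁻) = 698.9/96485 = 0.007243 mol.
n(Pb) deposited = 0.750 / 207.2 = 0.003620 mol.
Electrons per atom = n(e⁻)/n(Pb) = 0.007243 / 0.003620 = 2.00 ≈ 2, so the ion is Pb²⁺.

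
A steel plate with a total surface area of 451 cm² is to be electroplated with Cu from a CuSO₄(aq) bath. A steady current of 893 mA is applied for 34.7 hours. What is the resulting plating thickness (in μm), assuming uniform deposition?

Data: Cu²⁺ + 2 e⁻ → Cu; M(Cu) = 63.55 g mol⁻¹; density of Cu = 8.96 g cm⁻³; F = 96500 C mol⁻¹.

Q = I·t = 0.8930 × 124920 = 111600 C; n(e⁻) = 1.156 mol.
n(Cu) = n(e⁻)/2 = 0.5780 mol, so m = 0.5780 × 63.55 = 36.73 g.
Volume = m/ρ = 36.73 / 8.96 = 4.100 cm³.
Thickness = V/A = 4.100 / 451 = 0.00909 cm = 90.9 μm.

90.9 μm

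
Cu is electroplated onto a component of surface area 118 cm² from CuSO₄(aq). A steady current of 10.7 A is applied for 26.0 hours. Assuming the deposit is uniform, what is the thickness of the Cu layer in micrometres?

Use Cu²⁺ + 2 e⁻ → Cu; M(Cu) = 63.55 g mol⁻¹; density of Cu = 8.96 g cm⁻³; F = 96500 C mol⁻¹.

3120 μm

Q = I·t = 10.70 × 93600 = 1002000 C; n(e⁻) = 10.38 mol.
n(Cu) = n(e⁻)/2 = 5.189 mol, so m = 5.189 × 63.55 = 329.8 g.
Volume = m/ρ = 329.8 / 8.96 = 36.81 cm³.
Thickness = V/A = 36.81 / 118 = 0.312 cm = 3120 μm.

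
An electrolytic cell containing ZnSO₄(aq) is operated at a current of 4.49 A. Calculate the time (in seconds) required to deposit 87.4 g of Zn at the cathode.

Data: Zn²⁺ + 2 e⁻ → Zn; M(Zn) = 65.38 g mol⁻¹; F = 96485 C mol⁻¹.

57500 s

n(Zn) = m/M = 87.4 / 65.38 = 1.337 mol.
Each Zn atom requires 2 electrons, so n(e⁻) = 2 × 1.337 = 2.674 mol.
Q = n(e⁻)·F = 2.674 × 96485 = 258000 C.
t = Q/I = 258000 / 4.490 A = 57450 s.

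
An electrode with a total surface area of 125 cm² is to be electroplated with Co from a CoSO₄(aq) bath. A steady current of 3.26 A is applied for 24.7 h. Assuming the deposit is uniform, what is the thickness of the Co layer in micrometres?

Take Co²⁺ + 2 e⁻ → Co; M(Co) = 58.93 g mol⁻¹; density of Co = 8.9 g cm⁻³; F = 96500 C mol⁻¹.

796 μm

Q = I·t = 3.260 × 88920 = 289900 C; n(e⁻) = 3.004 mol.
n(Co) = n(e⁻)/2 = 1.502 mol, so m = 1.502 × 58.93 = 88.51 g.
Volume = m/ρ = 88.51 / 8.9 = 9.945 cm³.
Thickness = V/A = 9.945 / 125 = 0.0796 cm = 796 μm.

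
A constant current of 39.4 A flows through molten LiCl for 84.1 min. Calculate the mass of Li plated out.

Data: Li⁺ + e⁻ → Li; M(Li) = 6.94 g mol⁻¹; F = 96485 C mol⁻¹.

Q = I·t = 39.40 A × 5046.0 s = 198800 C.
n(e⁻) = Q/F = 198800 / 96485 = 2.061 mol.
Li⁺ + e⁻ → Li, so n(Li) = n(e⁻)/1 = 2.061 mol.
m = n·M = 2.061 × 6.94 = 14.3 g.

14.3 g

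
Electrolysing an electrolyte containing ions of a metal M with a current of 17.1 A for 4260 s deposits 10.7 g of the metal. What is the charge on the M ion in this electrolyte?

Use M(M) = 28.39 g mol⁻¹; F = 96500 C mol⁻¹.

+2

Q = I·t = 17.10 A × 4260.0 s = 72850 C, so n(e⁻) = 72850/96500 = 0.7549 mol.
n(M) deposited = 10.7 / 28.39 = 0.3769 mol.
Electrons per atom = n(e⁻)/n(M) = 0.7549 / 0.3769 = 2.00 ≈ 2, so the ion is M²⁺.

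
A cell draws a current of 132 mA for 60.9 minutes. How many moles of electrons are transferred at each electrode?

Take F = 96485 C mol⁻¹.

0.00500 mol

Q = I·t = 0.1320 A × 3654.0 s = 482.3 C.
n(e⁻) = Q/F = 482.3 / 96485 = 0.00500 mol.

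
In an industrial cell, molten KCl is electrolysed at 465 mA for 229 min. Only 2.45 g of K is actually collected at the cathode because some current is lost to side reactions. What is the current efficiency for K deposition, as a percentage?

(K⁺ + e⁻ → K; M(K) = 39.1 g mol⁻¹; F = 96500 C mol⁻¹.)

Q = I·t = 0.4650 × 13740 = 6389 C; n(e⁻) = 6389/96500 = 0.06621 mol.
Theoretical n(K) = n(e⁻)/1 = 0.06621 mol, i.e. m_theo = 0.06621 × 39.1 = 2.589 g.
Efficiency = m_actual / m_theo = 2.45 / 2.589 = 94.6 %.

94.6 %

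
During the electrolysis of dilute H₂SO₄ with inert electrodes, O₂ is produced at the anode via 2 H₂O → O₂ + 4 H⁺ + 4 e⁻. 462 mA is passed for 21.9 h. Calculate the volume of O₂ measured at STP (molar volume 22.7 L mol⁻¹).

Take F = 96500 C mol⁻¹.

2.14 L

Q = I·t = 0.4620 A × 78840 s = 36420 C.
n(e⁻) = Q/F = 36420 / 96500 = 0.3775 mol.
4 electrons are transferred per O₂ molecule, so n(O₂) = 0.3775 / 4 = 0.09436 mol.
V = n × V_m = 0.09436 × 22.7 = 2.14 L.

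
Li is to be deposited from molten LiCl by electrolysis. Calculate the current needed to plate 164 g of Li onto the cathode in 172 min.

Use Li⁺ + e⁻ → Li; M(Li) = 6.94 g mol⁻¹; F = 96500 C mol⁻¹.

221 A

n(Li) = 164 / 6.94 = 23.63 mol.
n(e⁻) = 1 × 23.63 = 23.63 mol.
Q = n(e⁻)·F = 23.63 × 96500 = 2280000 C.
I = Q/t = 2280000 / 10320 s = 221 A.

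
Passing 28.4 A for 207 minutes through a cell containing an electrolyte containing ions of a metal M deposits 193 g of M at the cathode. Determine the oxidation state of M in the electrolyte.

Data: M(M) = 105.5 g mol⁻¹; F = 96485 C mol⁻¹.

Q = I·t = 28.40 A × 12420 s = 352700 C, so n(e⁻) = 352700/96485 = 3.656 mol.
n(M) deposited = 193 / 105.5 = 1.829 mol.
Electrons per atom = n(e⁻)/n(M) = 3.656 / 1.829 = 2.00 ≈ 2, so the ion is M²⁺.

+2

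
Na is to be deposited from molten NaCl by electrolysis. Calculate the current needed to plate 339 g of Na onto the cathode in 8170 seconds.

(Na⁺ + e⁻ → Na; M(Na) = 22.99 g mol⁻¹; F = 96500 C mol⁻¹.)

174 A

n(Na) = 339 / 22.99 = 14.75 mol.
n(e⁻) = 1 × 14.75 = 14.75 mol.
Q = n(e⁻)·F = 14.75 × 96500 = 1423000 C.
I = Q/t = 1423000 / 8170.0 s = 174 A.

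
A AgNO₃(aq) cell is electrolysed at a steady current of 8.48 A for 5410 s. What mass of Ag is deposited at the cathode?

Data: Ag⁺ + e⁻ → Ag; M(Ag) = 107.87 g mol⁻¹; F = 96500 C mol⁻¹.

Q = I·t = 8.480 A × 5410.0 s = 45880 C.
n(e⁻) = Q/F = 45880 / 96500 = 0.4754 mol.
Ag⁺ + e⁻ → Ag, so n(Ag) = n(e⁻)/1 = 0.4754 mol.
m = n·M = 0.4754 × 107.87 = 51.3 g.

51.3 g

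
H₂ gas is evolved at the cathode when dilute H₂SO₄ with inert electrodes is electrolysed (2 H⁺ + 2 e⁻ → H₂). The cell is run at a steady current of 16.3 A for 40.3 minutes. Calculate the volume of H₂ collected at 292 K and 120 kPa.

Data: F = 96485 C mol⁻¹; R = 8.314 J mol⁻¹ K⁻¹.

4.13 L

Q = I·t = 16.30 A × 2418.0 s = 39410 C.
n(e⁻) = Q/F = 39410 / 96485 = 0.4085 mol.
2 electrons are transferred per H₂ molecule, so n(H₂) = 0.4085 / 2 = 0.2042 mol.
V = nRT/P = (0.2042 × 8.314 × 292) / (120 × 10³ Pa) = 0.00413 m³ = 4.13 L.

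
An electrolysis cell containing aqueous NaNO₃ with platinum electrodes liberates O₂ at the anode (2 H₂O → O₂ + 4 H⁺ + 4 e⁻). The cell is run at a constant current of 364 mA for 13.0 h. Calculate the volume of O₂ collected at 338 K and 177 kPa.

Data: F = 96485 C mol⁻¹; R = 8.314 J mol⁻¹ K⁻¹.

Q = I·t = 0.3640 A × 46800 s = 17040 C.
n(e⁻) = Q/F = 17040 / 96485 = 0.1766 mol.
4 electrons are transferred per O₂ molecule, so n(O₂) = 0.1766 / 4 = 0.04414 mol.
V = nRT/P = (0.04414 × 8.314 × 338) / (177 × 10³ Pa) = 7.01 × 10⁻⁴ m³ = 0.701 L.

0.701 L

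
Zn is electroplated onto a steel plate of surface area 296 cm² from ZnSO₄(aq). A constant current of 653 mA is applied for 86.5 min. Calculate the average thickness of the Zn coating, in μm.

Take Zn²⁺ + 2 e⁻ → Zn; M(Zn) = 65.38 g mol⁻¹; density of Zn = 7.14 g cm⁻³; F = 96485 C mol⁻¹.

5.43 μm

Q = I·t = 0.6530 × 5190.0 = 3389 C; n(e⁻) = 0.03513 mol.
n(Zn) = n(e⁻)/2 = 0.01756 mol, so m = 0.01756 × 65.38 = 1.148 g.
Volume = m/ρ = 1.148 / 7.14 = 0.1608 cm³.
Thickness = V/A = 0.1608 / 296 = 5.43 × 10⁻⁴ cm = 5.43 μm.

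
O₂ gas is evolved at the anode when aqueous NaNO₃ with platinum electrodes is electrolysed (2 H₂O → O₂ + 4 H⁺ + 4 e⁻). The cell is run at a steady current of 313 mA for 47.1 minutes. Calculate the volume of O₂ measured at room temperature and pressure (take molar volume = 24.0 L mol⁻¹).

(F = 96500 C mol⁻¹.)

Q = I·t = 0.3130 A × 2826.0 s = 884.5 C.
n(e⁻) = Q/F = 884.5 / 96500 = 0.009166 mol.
4 electrons are transferred per O₂ molecule, so n(O₂) = 0.009166 / 4 = 0.002292 mol.
V = n × V_m = 0.002292 × 24.0 = 0.0550 L.

0.0550 L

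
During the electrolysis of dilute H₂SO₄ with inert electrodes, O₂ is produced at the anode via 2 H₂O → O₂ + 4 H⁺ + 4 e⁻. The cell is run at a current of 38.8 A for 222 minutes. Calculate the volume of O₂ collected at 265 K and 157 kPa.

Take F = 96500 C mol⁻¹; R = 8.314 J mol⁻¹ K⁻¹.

18.8 L

Q = I·t = 38.80 A × 13320 s = 516800 C.
n(e⁻) = Q/F = 516800 / 96500 = 5.356 mol.
4 electrons are transferred per O₂ molecule, so n(O₂) = 5.356 / 4 = 1.339 mol.
V = nRT/P = (1.339 × 8.314 × 265) / (157 × 10³ Pa) = 0.0188 m³ = 18.8 L.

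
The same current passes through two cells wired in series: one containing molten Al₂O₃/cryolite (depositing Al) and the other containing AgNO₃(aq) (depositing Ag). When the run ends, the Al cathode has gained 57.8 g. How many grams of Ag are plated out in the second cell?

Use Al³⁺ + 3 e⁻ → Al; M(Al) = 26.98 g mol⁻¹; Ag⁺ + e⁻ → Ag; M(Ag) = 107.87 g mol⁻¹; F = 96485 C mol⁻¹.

693 g

n(Al) = 57.8 / 26.98 = 2.142 mol.
Since Al³⁺ + 3 e⁻ → Al, n(e⁻) passed = 3 × 2.142 = 6.427 mol.
Cells in series carry the same charge, so the same 6.427 mol of electrons passes through cell 2.
Ag⁺ + e⁻ → Ag, so n(Ag) = 6.427 / 1 = 6.427 mol.
m(Ag) = 6.427 × 107.87 = 693 g.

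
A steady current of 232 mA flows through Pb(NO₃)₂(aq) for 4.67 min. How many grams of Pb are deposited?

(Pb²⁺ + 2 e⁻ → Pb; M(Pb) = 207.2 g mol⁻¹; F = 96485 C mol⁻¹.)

Q = I·t = 0.2320 A × 280.20 s = 65.01 C.
n(e⁻) = Q/F = 65.01 / 96485 = 0.0006737 mol.
Pb²⁺ + 2 e⁻ → Pb, so n(Pb) = n(e⁻)/2 = 0.0003369 mol.
m = n·M = 0.0003369 × 207.2 = 0.0698 g.

0.0698 g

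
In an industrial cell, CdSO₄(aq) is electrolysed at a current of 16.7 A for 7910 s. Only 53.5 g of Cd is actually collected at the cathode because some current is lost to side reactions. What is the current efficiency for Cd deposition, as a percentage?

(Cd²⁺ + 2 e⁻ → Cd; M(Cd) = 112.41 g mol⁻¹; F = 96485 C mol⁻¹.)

Q = I·t = 16.70 × 7910.0 = 132100 C; n(e⁻) = 132100/96485 = 1.369 mol.
Theoretical n(Cd) = n(e⁻)/2 = 0.6845 mol, i.e. m_theo = 0.6845 × 112.41 = 76.95 g.
Efficiency = m_actual / m_theo = 53.5 / 76.95 = 69.5 %.

69.5 %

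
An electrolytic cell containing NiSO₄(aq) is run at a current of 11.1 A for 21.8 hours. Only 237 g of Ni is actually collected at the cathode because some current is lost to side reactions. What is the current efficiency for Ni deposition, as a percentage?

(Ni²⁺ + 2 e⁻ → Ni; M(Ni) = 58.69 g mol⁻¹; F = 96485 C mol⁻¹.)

89.5 %

Q = I·t = 11.10 × 78480 = 871100 C; n(e⁻) = 871100/96485 = 9.029 mol.
Theoretical n(Ni) = n(e⁻)/2 = 4.514 mol, i.e. m_theo = 4.514 × 58.69 = 264.9 g.
Efficiency = m_actual / m_theo = 237 / 264.9 = 89.5 %.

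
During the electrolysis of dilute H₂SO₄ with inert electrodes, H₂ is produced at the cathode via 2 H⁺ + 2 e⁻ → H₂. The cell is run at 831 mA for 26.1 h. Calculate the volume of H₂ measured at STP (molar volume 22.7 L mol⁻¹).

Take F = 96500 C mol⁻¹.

Q = I·t = 0.8310 A × 93960 s = 78080 C.
n(e⁻) = Q/F = 78080 / 96500 = 0.8091 mol.
2 electrons are transferred per H₂ molecule, so n(H₂) = 0.8091 / 2 = 0.4046 mol.
V = n × V_m = 0.4046 × 22.7 = 9.18 L.

9.18 L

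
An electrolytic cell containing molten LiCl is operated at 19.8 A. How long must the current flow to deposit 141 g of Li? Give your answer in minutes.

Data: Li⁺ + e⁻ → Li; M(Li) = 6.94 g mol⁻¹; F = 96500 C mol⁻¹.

n(Li) = m/M = 141 / 6.94 = 20.32 mol.
Each Li atom requires 1 electron, so n(e⁻) = 1 × 20.32 = 20.32 mol.
Q = n(e⁻)·F = 20.32 × 96500 = 1961000 C.
t = Q/I = 1961000 / 19.80 A = 99020 s = 1650 min.

1650 min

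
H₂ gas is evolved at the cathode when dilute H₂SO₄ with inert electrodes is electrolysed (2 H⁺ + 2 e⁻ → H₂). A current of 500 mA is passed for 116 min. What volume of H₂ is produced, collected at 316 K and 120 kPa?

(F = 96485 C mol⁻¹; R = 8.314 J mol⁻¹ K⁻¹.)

0.395 L

Q = I·t = 0.5000 A × 6960.0 s = 3480 C.
n(e⁻) = Q/F = 3480 / 96485 = 0.03607 mol.
2 electrons are transferred per H₂ molecule, so n(H₂) = 0.03607 / 2 = 0.01803 mol.
V = nRT/P = (0.01803 × 8.314 × 316) / (120 × 10³ Pa) = 3.95 × 10⁻⁴ m³ = 0.395 L.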